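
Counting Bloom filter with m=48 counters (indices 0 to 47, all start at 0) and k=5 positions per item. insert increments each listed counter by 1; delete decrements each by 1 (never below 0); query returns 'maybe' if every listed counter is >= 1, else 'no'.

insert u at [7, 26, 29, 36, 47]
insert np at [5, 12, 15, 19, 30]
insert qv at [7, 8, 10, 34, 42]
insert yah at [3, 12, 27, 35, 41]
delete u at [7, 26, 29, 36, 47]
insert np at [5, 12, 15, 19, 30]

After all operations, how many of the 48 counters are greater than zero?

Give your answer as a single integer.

Step 1: insert u at [7, 26, 29, 36, 47] -> counters=[0,0,0,0,0,0,0,1,0,0,0,0,0,0,0,0,0,0,0,0,0,0,0,0,0,0,1,0,0,1,0,0,0,0,0,0,1,0,0,0,0,0,0,0,0,0,0,1]
Step 2: insert np at [5, 12, 15, 19, 30] -> counters=[0,0,0,0,0,1,0,1,0,0,0,0,1,0,0,1,0,0,0,1,0,0,0,0,0,0,1,0,0,1,1,0,0,0,0,0,1,0,0,0,0,0,0,0,0,0,0,1]
Step 3: insert qv at [7, 8, 10, 34, 42] -> counters=[0,0,0,0,0,1,0,2,1,0,1,0,1,0,0,1,0,0,0,1,0,0,0,0,0,0,1,0,0,1,1,0,0,0,1,0,1,0,0,0,0,0,1,0,0,0,0,1]
Step 4: insert yah at [3, 12, 27, 35, 41] -> counters=[0,0,0,1,0,1,0,2,1,0,1,0,2,0,0,1,0,0,0,1,0,0,0,0,0,0,1,1,0,1,1,0,0,0,1,1,1,0,0,0,0,1,1,0,0,0,0,1]
Step 5: delete u at [7, 26, 29, 36, 47] -> counters=[0,0,0,1,0,1,0,1,1,0,1,0,2,0,0,1,0,0,0,1,0,0,0,0,0,0,0,1,0,0,1,0,0,0,1,1,0,0,0,0,0,1,1,0,0,0,0,0]
Step 6: insert np at [5, 12, 15, 19, 30] -> counters=[0,0,0,1,0,2,0,1,1,0,1,0,3,0,0,2,0,0,0,2,0,0,0,0,0,0,0,1,0,0,2,0,0,0,1,1,0,0,0,0,0,1,1,0,0,0,0,0]
Final counters=[0,0,0,1,0,2,0,1,1,0,1,0,3,0,0,2,0,0,0,2,0,0,0,0,0,0,0,1,0,0,2,0,0,0,1,1,0,0,0,0,0,1,1,0,0,0,0,0] -> 14 nonzero

Answer: 14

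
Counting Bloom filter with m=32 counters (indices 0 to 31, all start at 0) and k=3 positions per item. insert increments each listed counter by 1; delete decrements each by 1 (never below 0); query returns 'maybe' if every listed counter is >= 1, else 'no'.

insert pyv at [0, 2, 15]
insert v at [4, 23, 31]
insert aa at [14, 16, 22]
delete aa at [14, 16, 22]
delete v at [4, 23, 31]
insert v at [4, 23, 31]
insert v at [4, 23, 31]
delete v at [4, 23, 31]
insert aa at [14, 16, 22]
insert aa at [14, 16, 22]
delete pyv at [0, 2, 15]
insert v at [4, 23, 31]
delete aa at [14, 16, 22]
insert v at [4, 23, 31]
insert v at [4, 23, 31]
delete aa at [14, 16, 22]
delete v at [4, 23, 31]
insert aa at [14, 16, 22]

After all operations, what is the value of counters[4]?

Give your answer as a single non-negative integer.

Answer: 3

Derivation:
Step 1: insert pyv at [0, 2, 15] -> counters=[1,0,1,0,0,0,0,0,0,0,0,0,0,0,0,1,0,0,0,0,0,0,0,0,0,0,0,0,0,0,0,0]
Step 2: insert v at [4, 23, 31] -> counters=[1,0,1,0,1,0,0,0,0,0,0,0,0,0,0,1,0,0,0,0,0,0,0,1,0,0,0,0,0,0,0,1]
Step 3: insert aa at [14, 16, 22] -> counters=[1,0,1,0,1,0,0,0,0,0,0,0,0,0,1,1,1,0,0,0,0,0,1,1,0,0,0,0,0,0,0,1]
Step 4: delete aa at [14, 16, 22] -> counters=[1,0,1,0,1,0,0,0,0,0,0,0,0,0,0,1,0,0,0,0,0,0,0,1,0,0,0,0,0,0,0,1]
Step 5: delete v at [4, 23, 31] -> counters=[1,0,1,0,0,0,0,0,0,0,0,0,0,0,0,1,0,0,0,0,0,0,0,0,0,0,0,0,0,0,0,0]
Step 6: insert v at [4, 23, 31] -> counters=[1,0,1,0,1,0,0,0,0,0,0,0,0,0,0,1,0,0,0,0,0,0,0,1,0,0,0,0,0,0,0,1]
Step 7: insert v at [4, 23, 31] -> counters=[1,0,1,0,2,0,0,0,0,0,0,0,0,0,0,1,0,0,0,0,0,0,0,2,0,0,0,0,0,0,0,2]
Step 8: delete v at [4, 23, 31] -> counters=[1,0,1,0,1,0,0,0,0,0,0,0,0,0,0,1,0,0,0,0,0,0,0,1,0,0,0,0,0,0,0,1]
Step 9: insert aa at [14, 16, 22] -> counters=[1,0,1,0,1,0,0,0,0,0,0,0,0,0,1,1,1,0,0,0,0,0,1,1,0,0,0,0,0,0,0,1]
Step 10: insert aa at [14, 16, 22] -> counters=[1,0,1,0,1,0,0,0,0,0,0,0,0,0,2,1,2,0,0,0,0,0,2,1,0,0,0,0,0,0,0,1]
Step 11: delete pyv at [0, 2, 15] -> counters=[0,0,0,0,1,0,0,0,0,0,0,0,0,0,2,0,2,0,0,0,0,0,2,1,0,0,0,0,0,0,0,1]
Step 12: insert v at [4, 23, 31] -> counters=[0,0,0,0,2,0,0,0,0,0,0,0,0,0,2,0,2,0,0,0,0,0,2,2,0,0,0,0,0,0,0,2]
Step 13: delete aa at [14, 16, 22] -> counters=[0,0,0,0,2,0,0,0,0,0,0,0,0,0,1,0,1,0,0,0,0,0,1,2,0,0,0,0,0,0,0,2]
Step 14: insert v at [4, 23, 31] -> counters=[0,0,0,0,3,0,0,0,0,0,0,0,0,0,1,0,1,0,0,0,0,0,1,3,0,0,0,0,0,0,0,3]
Step 15: insert v at [4, 23, 31] -> counters=[0,0,0,0,4,0,0,0,0,0,0,0,0,0,1,0,1,0,0,0,0,0,1,4,0,0,0,0,0,0,0,4]
Step 16: delete aa at [14, 16, 22] -> counters=[0,0,0,0,4,0,0,0,0,0,0,0,0,0,0,0,0,0,0,0,0,0,0,4,0,0,0,0,0,0,0,4]
Step 17: delete v at [4, 23, 31] -> counters=[0,0,0,0,3,0,0,0,0,0,0,0,0,0,0,0,0,0,0,0,0,0,0,3,0,0,0,0,0,0,0,3]
Step 18: insert aa at [14, 16, 22] -> counters=[0,0,0,0,3,0,0,0,0,0,0,0,0,0,1,0,1,0,0,0,0,0,1,3,0,0,0,0,0,0,0,3]
Final counters=[0,0,0,0,3,0,0,0,0,0,0,0,0,0,1,0,1,0,0,0,0,0,1,3,0,0,0,0,0,0,0,3] -> counters[4]=3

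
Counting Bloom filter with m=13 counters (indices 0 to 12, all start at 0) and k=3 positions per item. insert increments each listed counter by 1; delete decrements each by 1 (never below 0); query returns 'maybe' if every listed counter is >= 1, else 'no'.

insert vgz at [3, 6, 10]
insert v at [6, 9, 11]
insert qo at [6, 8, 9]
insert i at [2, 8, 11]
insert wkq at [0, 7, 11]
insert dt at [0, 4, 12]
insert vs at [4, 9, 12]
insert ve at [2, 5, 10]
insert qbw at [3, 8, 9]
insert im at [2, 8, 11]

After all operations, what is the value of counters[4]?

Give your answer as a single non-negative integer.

Answer: 2

Derivation:
Step 1: insert vgz at [3, 6, 10] -> counters=[0,0,0,1,0,0,1,0,0,0,1,0,0]
Step 2: insert v at [6, 9, 11] -> counters=[0,0,0,1,0,0,2,0,0,1,1,1,0]
Step 3: insert qo at [6, 8, 9] -> counters=[0,0,0,1,0,0,3,0,1,2,1,1,0]
Step 4: insert i at [2, 8, 11] -> counters=[0,0,1,1,0,0,3,0,2,2,1,2,0]
Step 5: insert wkq at [0, 7, 11] -> counters=[1,0,1,1,0,0,3,1,2,2,1,3,0]
Step 6: insert dt at [0, 4, 12] -> counters=[2,0,1,1,1,0,3,1,2,2,1,3,1]
Step 7: insert vs at [4, 9, 12] -> counters=[2,0,1,1,2,0,3,1,2,3,1,3,2]
Step 8: insert ve at [2, 5, 10] -> counters=[2,0,2,1,2,1,3,1,2,3,2,3,2]
Step 9: insert qbw at [3, 8, 9] -> counters=[2,0,2,2,2,1,3,1,3,4,2,3,2]
Step 10: insert im at [2, 8, 11] -> counters=[2,0,3,2,2,1,3,1,4,4,2,4,2]
Final counters=[2,0,3,2,2,1,3,1,4,4,2,4,2] -> counters[4]=2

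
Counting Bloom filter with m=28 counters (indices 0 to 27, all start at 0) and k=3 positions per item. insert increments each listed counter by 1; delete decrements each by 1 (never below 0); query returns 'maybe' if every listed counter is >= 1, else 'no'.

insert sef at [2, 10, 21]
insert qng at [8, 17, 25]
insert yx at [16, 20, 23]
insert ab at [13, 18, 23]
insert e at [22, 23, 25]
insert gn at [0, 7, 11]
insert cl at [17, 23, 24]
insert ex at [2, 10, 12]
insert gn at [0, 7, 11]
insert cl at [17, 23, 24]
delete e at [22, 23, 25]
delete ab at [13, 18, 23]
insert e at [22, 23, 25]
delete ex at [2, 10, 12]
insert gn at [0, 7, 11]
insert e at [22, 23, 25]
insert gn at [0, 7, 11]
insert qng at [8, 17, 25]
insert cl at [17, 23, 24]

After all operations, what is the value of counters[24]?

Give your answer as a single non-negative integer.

Answer: 3

Derivation:
Step 1: insert sef at [2, 10, 21] -> counters=[0,0,1,0,0,0,0,0,0,0,1,0,0,0,0,0,0,0,0,0,0,1,0,0,0,0,0,0]
Step 2: insert qng at [8, 17, 25] -> counters=[0,0,1,0,0,0,0,0,1,0,1,0,0,0,0,0,0,1,0,0,0,1,0,0,0,1,0,0]
Step 3: insert yx at [16, 20, 23] -> counters=[0,0,1,0,0,0,0,0,1,0,1,0,0,0,0,0,1,1,0,0,1,1,0,1,0,1,0,0]
Step 4: insert ab at [13, 18, 23] -> counters=[0,0,1,0,0,0,0,0,1,0,1,0,0,1,0,0,1,1,1,0,1,1,0,2,0,1,0,0]
Step 5: insert e at [22, 23, 25] -> counters=[0,0,1,0,0,0,0,0,1,0,1,0,0,1,0,0,1,1,1,0,1,1,1,3,0,2,0,0]
Step 6: insert gn at [0, 7, 11] -> counters=[1,0,1,0,0,0,0,1,1,0,1,1,0,1,0,0,1,1,1,0,1,1,1,3,0,2,0,0]
Step 7: insert cl at [17, 23, 24] -> counters=[1,0,1,0,0,0,0,1,1,0,1,1,0,1,0,0,1,2,1,0,1,1,1,4,1,2,0,0]
Step 8: insert ex at [2, 10, 12] -> counters=[1,0,2,0,0,0,0,1,1,0,2,1,1,1,0,0,1,2,1,0,1,1,1,4,1,2,0,0]
Step 9: insert gn at [0, 7, 11] -> counters=[2,0,2,0,0,0,0,2,1,0,2,2,1,1,0,0,1,2,1,0,1,1,1,4,1,2,0,0]
Step 10: insert cl at [17, 23, 24] -> counters=[2,0,2,0,0,0,0,2,1,0,2,2,1,1,0,0,1,3,1,0,1,1,1,5,2,2,0,0]
Step 11: delete e at [22, 23, 25] -> counters=[2,0,2,0,0,0,0,2,1,0,2,2,1,1,0,0,1,3,1,0,1,1,0,4,2,1,0,0]
Step 12: delete ab at [13, 18, 23] -> counters=[2,0,2,0,0,0,0,2,1,0,2,2,1,0,0,0,1,3,0,0,1,1,0,3,2,1,0,0]
Step 13: insert e at [22, 23, 25] -> counters=[2,0,2,0,0,0,0,2,1,0,2,2,1,0,0,0,1,3,0,0,1,1,1,4,2,2,0,0]
Step 14: delete ex at [2, 10, 12] -> counters=[2,0,1,0,0,0,0,2,1,0,1,2,0,0,0,0,1,3,0,0,1,1,1,4,2,2,0,0]
Step 15: insert gn at [0, 7, 11] -> counters=[3,0,1,0,0,0,0,3,1,0,1,3,0,0,0,0,1,3,0,0,1,1,1,4,2,2,0,0]
Step 16: insert e at [22, 23, 25] -> counters=[3,0,1,0,0,0,0,3,1,0,1,3,0,0,0,0,1,3,0,0,1,1,2,5,2,3,0,0]
Step 17: insert gn at [0, 7, 11] -> counters=[4,0,1,0,0,0,0,4,1,0,1,4,0,0,0,0,1,3,0,0,1,1,2,5,2,3,0,0]
Step 18: insert qng at [8, 17, 25] -> counters=[4,0,1,0,0,0,0,4,2,0,1,4,0,0,0,0,1,4,0,0,1,1,2,5,2,4,0,0]
Step 19: insert cl at [17, 23, 24] -> counters=[4,0,1,0,0,0,0,4,2,0,1,4,0,0,0,0,1,5,0,0,1,1,2,6,3,4,0,0]
Final counters=[4,0,1,0,0,0,0,4,2,0,1,4,0,0,0,0,1,5,0,0,1,1,2,6,3,4,0,0] -> counters[24]=3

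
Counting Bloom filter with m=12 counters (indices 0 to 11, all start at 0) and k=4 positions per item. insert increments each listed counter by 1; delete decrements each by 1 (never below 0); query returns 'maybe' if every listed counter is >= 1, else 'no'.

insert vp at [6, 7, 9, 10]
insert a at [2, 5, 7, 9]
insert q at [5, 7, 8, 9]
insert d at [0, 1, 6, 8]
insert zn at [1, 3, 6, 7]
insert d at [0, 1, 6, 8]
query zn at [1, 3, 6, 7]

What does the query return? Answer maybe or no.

Answer: maybe

Derivation:
Step 1: insert vp at [6, 7, 9, 10] -> counters=[0,0,0,0,0,0,1,1,0,1,1,0]
Step 2: insert a at [2, 5, 7, 9] -> counters=[0,0,1,0,0,1,1,2,0,2,1,0]
Step 3: insert q at [5, 7, 8, 9] -> counters=[0,0,1,0,0,2,1,3,1,3,1,0]
Step 4: insert d at [0, 1, 6, 8] -> counters=[1,1,1,0,0,2,2,3,2,3,1,0]
Step 5: insert zn at [1, 3, 6, 7] -> counters=[1,2,1,1,0,2,3,4,2,3,1,0]
Step 6: insert d at [0, 1, 6, 8] -> counters=[2,3,1,1,0,2,4,4,3,3,1,0]
Query zn: check counters[1]=3 counters[3]=1 counters[6]=4 counters[7]=4 -> maybe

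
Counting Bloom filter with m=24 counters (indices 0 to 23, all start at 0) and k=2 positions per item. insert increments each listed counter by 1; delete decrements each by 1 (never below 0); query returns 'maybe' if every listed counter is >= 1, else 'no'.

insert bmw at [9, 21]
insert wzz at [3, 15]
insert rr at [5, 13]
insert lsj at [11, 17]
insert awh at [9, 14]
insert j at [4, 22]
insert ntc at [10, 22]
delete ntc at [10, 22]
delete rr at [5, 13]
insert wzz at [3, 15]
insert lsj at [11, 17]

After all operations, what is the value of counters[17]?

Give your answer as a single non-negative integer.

Answer: 2

Derivation:
Step 1: insert bmw at [9, 21] -> counters=[0,0,0,0,0,0,0,0,0,1,0,0,0,0,0,0,0,0,0,0,0,1,0,0]
Step 2: insert wzz at [3, 15] -> counters=[0,0,0,1,0,0,0,0,0,1,0,0,0,0,0,1,0,0,0,0,0,1,0,0]
Step 3: insert rr at [5, 13] -> counters=[0,0,0,1,0,1,0,0,0,1,0,0,0,1,0,1,0,0,0,0,0,1,0,0]
Step 4: insert lsj at [11, 17] -> counters=[0,0,0,1,0,1,0,0,0,1,0,1,0,1,0,1,0,1,0,0,0,1,0,0]
Step 5: insert awh at [9, 14] -> counters=[0,0,0,1,0,1,0,0,0,2,0,1,0,1,1,1,0,1,0,0,0,1,0,0]
Step 6: insert j at [4, 22] -> counters=[0,0,0,1,1,1,0,0,0,2,0,1,0,1,1,1,0,1,0,0,0,1,1,0]
Step 7: insert ntc at [10, 22] -> counters=[0,0,0,1,1,1,0,0,0,2,1,1,0,1,1,1,0,1,0,0,0,1,2,0]
Step 8: delete ntc at [10, 22] -> counters=[0,0,0,1,1,1,0,0,0,2,0,1,0,1,1,1,0,1,0,0,0,1,1,0]
Step 9: delete rr at [5, 13] -> counters=[0,0,0,1,1,0,0,0,0,2,0,1,0,0,1,1,0,1,0,0,0,1,1,0]
Step 10: insert wzz at [3, 15] -> counters=[0,0,0,2,1,0,0,0,0,2,0,1,0,0,1,2,0,1,0,0,0,1,1,0]
Step 11: insert lsj at [11, 17] -> counters=[0,0,0,2,1,0,0,0,0,2,0,2,0,0,1,2,0,2,0,0,0,1,1,0]
Final counters=[0,0,0,2,1,0,0,0,0,2,0,2,0,0,1,2,0,2,0,0,0,1,1,0] -> counters[17]=2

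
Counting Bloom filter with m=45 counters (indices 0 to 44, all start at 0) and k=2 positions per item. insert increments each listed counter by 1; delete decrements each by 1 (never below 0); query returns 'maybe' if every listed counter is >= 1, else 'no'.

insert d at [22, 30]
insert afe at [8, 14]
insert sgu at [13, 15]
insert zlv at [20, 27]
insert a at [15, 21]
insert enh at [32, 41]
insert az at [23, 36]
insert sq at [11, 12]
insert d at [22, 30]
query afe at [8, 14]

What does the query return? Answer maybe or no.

Step 1: insert d at [22, 30] -> counters=[0,0,0,0,0,0,0,0,0,0,0,0,0,0,0,0,0,0,0,0,0,0,1,0,0,0,0,0,0,0,1,0,0,0,0,0,0,0,0,0,0,0,0,0,0]
Step 2: insert afe at [8, 14] -> counters=[0,0,0,0,0,0,0,0,1,0,0,0,0,0,1,0,0,0,0,0,0,0,1,0,0,0,0,0,0,0,1,0,0,0,0,0,0,0,0,0,0,0,0,0,0]
Step 3: insert sgu at [13, 15] -> counters=[0,0,0,0,0,0,0,0,1,0,0,0,0,1,1,1,0,0,0,0,0,0,1,0,0,0,0,0,0,0,1,0,0,0,0,0,0,0,0,0,0,0,0,0,0]
Step 4: insert zlv at [20, 27] -> counters=[0,0,0,0,0,0,0,0,1,0,0,0,0,1,1,1,0,0,0,0,1,0,1,0,0,0,0,1,0,0,1,0,0,0,0,0,0,0,0,0,0,0,0,0,0]
Step 5: insert a at [15, 21] -> counters=[0,0,0,0,0,0,0,0,1,0,0,0,0,1,1,2,0,0,0,0,1,1,1,0,0,0,0,1,0,0,1,0,0,0,0,0,0,0,0,0,0,0,0,0,0]
Step 6: insert enh at [32, 41] -> counters=[0,0,0,0,0,0,0,0,1,0,0,0,0,1,1,2,0,0,0,0,1,1,1,0,0,0,0,1,0,0,1,0,1,0,0,0,0,0,0,0,0,1,0,0,0]
Step 7: insert az at [23, 36] -> counters=[0,0,0,0,0,0,0,0,1,0,0,0,0,1,1,2,0,0,0,0,1,1,1,1,0,0,0,1,0,0,1,0,1,0,0,0,1,0,0,0,0,1,0,0,0]
Step 8: insert sq at [11, 12] -> counters=[0,0,0,0,0,0,0,0,1,0,0,1,1,1,1,2,0,0,0,0,1,1,1,1,0,0,0,1,0,0,1,0,1,0,0,0,1,0,0,0,0,1,0,0,0]
Step 9: insert d at [22, 30] -> counters=[0,0,0,0,0,0,0,0,1,0,0,1,1,1,1,2,0,0,0,0,1,1,2,1,0,0,0,1,0,0,2,0,1,0,0,0,1,0,0,0,0,1,0,0,0]
Query afe: check counters[8]=1 counters[14]=1 -> maybe

Answer: maybe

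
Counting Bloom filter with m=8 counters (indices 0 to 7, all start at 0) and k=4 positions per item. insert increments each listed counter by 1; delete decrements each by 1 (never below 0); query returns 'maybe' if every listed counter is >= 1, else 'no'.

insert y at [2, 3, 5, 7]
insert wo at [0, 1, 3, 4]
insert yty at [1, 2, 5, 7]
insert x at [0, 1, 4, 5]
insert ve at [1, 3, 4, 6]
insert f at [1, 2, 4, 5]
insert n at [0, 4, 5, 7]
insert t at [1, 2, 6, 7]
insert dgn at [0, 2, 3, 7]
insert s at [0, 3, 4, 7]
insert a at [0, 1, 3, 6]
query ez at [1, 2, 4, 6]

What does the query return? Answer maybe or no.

Answer: maybe

Derivation:
Step 1: insert y at [2, 3, 5, 7] -> counters=[0,0,1,1,0,1,0,1]
Step 2: insert wo at [0, 1, 3, 4] -> counters=[1,1,1,2,1,1,0,1]
Step 3: insert yty at [1, 2, 5, 7] -> counters=[1,2,2,2,1,2,0,2]
Step 4: insert x at [0, 1, 4, 5] -> counters=[2,3,2,2,2,3,0,2]
Step 5: insert ve at [1, 3, 4, 6] -> counters=[2,4,2,3,3,3,1,2]
Step 6: insert f at [1, 2, 4, 5] -> counters=[2,5,3,3,4,4,1,2]
Step 7: insert n at [0, 4, 5, 7] -> counters=[3,5,3,3,5,5,1,3]
Step 8: insert t at [1, 2, 6, 7] -> counters=[3,6,4,3,5,5,2,4]
Step 9: insert dgn at [0, 2, 3, 7] -> counters=[4,6,5,4,5,5,2,5]
Step 10: insert s at [0, 3, 4, 7] -> counters=[5,6,5,5,6,5,2,6]
Step 11: insert a at [0, 1, 3, 6] -> counters=[6,7,5,6,6,5,3,6]
Query ez: check counters[1]=7 counters[2]=5 counters[4]=6 counters[6]=3 -> maybe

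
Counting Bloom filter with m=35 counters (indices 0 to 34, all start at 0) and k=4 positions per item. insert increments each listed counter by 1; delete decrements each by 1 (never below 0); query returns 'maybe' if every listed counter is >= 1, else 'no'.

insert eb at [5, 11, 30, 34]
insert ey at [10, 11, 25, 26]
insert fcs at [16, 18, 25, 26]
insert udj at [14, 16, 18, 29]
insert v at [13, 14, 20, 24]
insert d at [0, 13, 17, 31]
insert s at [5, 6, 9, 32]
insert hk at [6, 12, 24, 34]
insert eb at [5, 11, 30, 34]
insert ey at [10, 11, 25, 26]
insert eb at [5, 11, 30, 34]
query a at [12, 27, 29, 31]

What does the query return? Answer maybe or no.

Answer: no

Derivation:
Step 1: insert eb at [5, 11, 30, 34] -> counters=[0,0,0,0,0,1,0,0,0,0,0,1,0,0,0,0,0,0,0,0,0,0,0,0,0,0,0,0,0,0,1,0,0,0,1]
Step 2: insert ey at [10, 11, 25, 26] -> counters=[0,0,0,0,0,1,0,0,0,0,1,2,0,0,0,0,0,0,0,0,0,0,0,0,0,1,1,0,0,0,1,0,0,0,1]
Step 3: insert fcs at [16, 18, 25, 26] -> counters=[0,0,0,0,0,1,0,0,0,0,1,2,0,0,0,0,1,0,1,0,0,0,0,0,0,2,2,0,0,0,1,0,0,0,1]
Step 4: insert udj at [14, 16, 18, 29] -> counters=[0,0,0,0,0,1,0,0,0,0,1,2,0,0,1,0,2,0,2,0,0,0,0,0,0,2,2,0,0,1,1,0,0,0,1]
Step 5: insert v at [13, 14, 20, 24] -> counters=[0,0,0,0,0,1,0,0,0,0,1,2,0,1,2,0,2,0,2,0,1,0,0,0,1,2,2,0,0,1,1,0,0,0,1]
Step 6: insert d at [0, 13, 17, 31] -> counters=[1,0,0,0,0,1,0,0,0,0,1,2,0,2,2,0,2,1,2,0,1,0,0,0,1,2,2,0,0,1,1,1,0,0,1]
Step 7: insert s at [5, 6, 9, 32] -> counters=[1,0,0,0,0,2,1,0,0,1,1,2,0,2,2,0,2,1,2,0,1,0,0,0,1,2,2,0,0,1,1,1,1,0,1]
Step 8: insert hk at [6, 12, 24, 34] -> counters=[1,0,0,0,0,2,2,0,0,1,1,2,1,2,2,0,2,1,2,0,1,0,0,0,2,2,2,0,0,1,1,1,1,0,2]
Step 9: insert eb at [5, 11, 30, 34] -> counters=[1,0,0,0,0,3,2,0,0,1,1,3,1,2,2,0,2,1,2,0,1,0,0,0,2,2,2,0,0,1,2,1,1,0,3]
Step 10: insert ey at [10, 11, 25, 26] -> counters=[1,0,0,0,0,3,2,0,0,1,2,4,1,2,2,0,2,1,2,0,1,0,0,0,2,3,3,0,0,1,2,1,1,0,3]
Step 11: insert eb at [5, 11, 30, 34] -> counters=[1,0,0,0,0,4,2,0,0,1,2,5,1,2,2,0,2,1,2,0,1,0,0,0,2,3,3,0,0,1,3,1,1,0,4]
Query a: check counters[12]=1 counters[27]=0 counters[29]=1 counters[31]=1 -> no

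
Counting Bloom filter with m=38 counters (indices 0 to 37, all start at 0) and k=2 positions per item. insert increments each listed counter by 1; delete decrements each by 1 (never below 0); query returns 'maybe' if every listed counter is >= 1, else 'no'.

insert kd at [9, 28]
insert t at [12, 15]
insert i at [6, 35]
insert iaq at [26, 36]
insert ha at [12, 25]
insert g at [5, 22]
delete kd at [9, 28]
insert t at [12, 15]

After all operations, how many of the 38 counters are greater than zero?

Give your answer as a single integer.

Step 1: insert kd at [9, 28] -> counters=[0,0,0,0,0,0,0,0,0,1,0,0,0,0,0,0,0,0,0,0,0,0,0,0,0,0,0,0,1,0,0,0,0,0,0,0,0,0]
Step 2: insert t at [12, 15] -> counters=[0,0,0,0,0,0,0,0,0,1,0,0,1,0,0,1,0,0,0,0,0,0,0,0,0,0,0,0,1,0,0,0,0,0,0,0,0,0]
Step 3: insert i at [6, 35] -> counters=[0,0,0,0,0,0,1,0,0,1,0,0,1,0,0,1,0,0,0,0,0,0,0,0,0,0,0,0,1,0,0,0,0,0,0,1,0,0]
Step 4: insert iaq at [26, 36] -> counters=[0,0,0,0,0,0,1,0,0,1,0,0,1,0,0,1,0,0,0,0,0,0,0,0,0,0,1,0,1,0,0,0,0,0,0,1,1,0]
Step 5: insert ha at [12, 25] -> counters=[0,0,0,0,0,0,1,0,0,1,0,0,2,0,0,1,0,0,0,0,0,0,0,0,0,1,1,0,1,0,0,0,0,0,0,1,1,0]
Step 6: insert g at [5, 22] -> counters=[0,0,0,0,0,1,1,0,0,1,0,0,2,0,0,1,0,0,0,0,0,0,1,0,0,1,1,0,1,0,0,0,0,0,0,1,1,0]
Step 7: delete kd at [9, 28] -> counters=[0,0,0,0,0,1,1,0,0,0,0,0,2,0,0,1,0,0,0,0,0,0,1,0,0,1,1,0,0,0,0,0,0,0,0,1,1,0]
Step 8: insert t at [12, 15] -> counters=[0,0,0,0,0,1,1,0,0,0,0,0,3,0,0,2,0,0,0,0,0,0,1,0,0,1,1,0,0,0,0,0,0,0,0,1,1,0]
Final counters=[0,0,0,0,0,1,1,0,0,0,0,0,3,0,0,2,0,0,0,0,0,0,1,0,0,1,1,0,0,0,0,0,0,0,0,1,1,0] -> 9 nonzero

Answer: 9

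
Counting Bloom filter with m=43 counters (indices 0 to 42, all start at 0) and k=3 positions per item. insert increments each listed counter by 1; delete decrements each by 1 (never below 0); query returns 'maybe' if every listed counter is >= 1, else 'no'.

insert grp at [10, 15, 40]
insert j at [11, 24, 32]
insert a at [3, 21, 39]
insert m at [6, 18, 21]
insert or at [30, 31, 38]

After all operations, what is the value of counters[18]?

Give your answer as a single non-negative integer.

Step 1: insert grp at [10, 15, 40] -> counters=[0,0,0,0,0,0,0,0,0,0,1,0,0,0,0,1,0,0,0,0,0,0,0,0,0,0,0,0,0,0,0,0,0,0,0,0,0,0,0,0,1,0,0]
Step 2: insert j at [11, 24, 32] -> counters=[0,0,0,0,0,0,0,0,0,0,1,1,0,0,0,1,0,0,0,0,0,0,0,0,1,0,0,0,0,0,0,0,1,0,0,0,0,0,0,0,1,0,0]
Step 3: insert a at [3, 21, 39] -> counters=[0,0,0,1,0,0,0,0,0,0,1,1,0,0,0,1,0,0,0,0,0,1,0,0,1,0,0,0,0,0,0,0,1,0,0,0,0,0,0,1,1,0,0]
Step 4: insert m at [6, 18, 21] -> counters=[0,0,0,1,0,0,1,0,0,0,1,1,0,0,0,1,0,0,1,0,0,2,0,0,1,0,0,0,0,0,0,0,1,0,0,0,0,0,0,1,1,0,0]
Step 5: insert or at [30, 31, 38] -> counters=[0,0,0,1,0,0,1,0,0,0,1,1,0,0,0,1,0,0,1,0,0,2,0,0,1,0,0,0,0,0,1,1,1,0,0,0,0,0,1,1,1,0,0]
Final counters=[0,0,0,1,0,0,1,0,0,0,1,1,0,0,0,1,0,0,1,0,0,2,0,0,1,0,0,0,0,0,1,1,1,0,0,0,0,0,1,1,1,0,0] -> counters[18]=1

Answer: 1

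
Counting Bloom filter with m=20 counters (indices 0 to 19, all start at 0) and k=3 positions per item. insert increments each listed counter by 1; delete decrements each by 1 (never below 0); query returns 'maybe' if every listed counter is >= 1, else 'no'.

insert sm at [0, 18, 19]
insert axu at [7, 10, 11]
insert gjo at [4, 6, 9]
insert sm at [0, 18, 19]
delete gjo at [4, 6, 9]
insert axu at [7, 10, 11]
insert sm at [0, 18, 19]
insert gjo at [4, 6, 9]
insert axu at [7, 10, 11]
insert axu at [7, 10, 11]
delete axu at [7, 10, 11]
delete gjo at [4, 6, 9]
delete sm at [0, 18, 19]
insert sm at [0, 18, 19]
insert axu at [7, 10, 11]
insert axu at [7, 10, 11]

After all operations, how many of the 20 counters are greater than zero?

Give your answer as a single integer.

Answer: 6

Derivation:
Step 1: insert sm at [0, 18, 19] -> counters=[1,0,0,0,0,0,0,0,0,0,0,0,0,0,0,0,0,0,1,1]
Step 2: insert axu at [7, 10, 11] -> counters=[1,0,0,0,0,0,0,1,0,0,1,1,0,0,0,0,0,0,1,1]
Step 3: insert gjo at [4, 6, 9] -> counters=[1,0,0,0,1,0,1,1,0,1,1,1,0,0,0,0,0,0,1,1]
Step 4: insert sm at [0, 18, 19] -> counters=[2,0,0,0,1,0,1,1,0,1,1,1,0,0,0,0,0,0,2,2]
Step 5: delete gjo at [4, 6, 9] -> counters=[2,0,0,0,0,0,0,1,0,0,1,1,0,0,0,0,0,0,2,2]
Step 6: insert axu at [7, 10, 11] -> counters=[2,0,0,0,0,0,0,2,0,0,2,2,0,0,0,0,0,0,2,2]
Step 7: insert sm at [0, 18, 19] -> counters=[3,0,0,0,0,0,0,2,0,0,2,2,0,0,0,0,0,0,3,3]
Step 8: insert gjo at [4, 6, 9] -> counters=[3,0,0,0,1,0,1,2,0,1,2,2,0,0,0,0,0,0,3,3]
Step 9: insert axu at [7, 10, 11] -> counters=[3,0,0,0,1,0,1,3,0,1,3,3,0,0,0,0,0,0,3,3]
Step 10: insert axu at [7, 10, 11] -> counters=[3,0,0,0,1,0,1,4,0,1,4,4,0,0,0,0,0,0,3,3]
Step 11: delete axu at [7, 10, 11] -> counters=[3,0,0,0,1,0,1,3,0,1,3,3,0,0,0,0,0,0,3,3]
Step 12: delete gjo at [4, 6, 9] -> counters=[3,0,0,0,0,0,0,3,0,0,3,3,0,0,0,0,0,0,3,3]
Step 13: delete sm at [0, 18, 19] -> counters=[2,0,0,0,0,0,0,3,0,0,3,3,0,0,0,0,0,0,2,2]
Step 14: insert sm at [0, 18, 19] -> counters=[3,0,0,0,0,0,0,3,0,0,3,3,0,0,0,0,0,0,3,3]
Step 15: insert axu at [7, 10, 11] -> counters=[3,0,0,0,0,0,0,4,0,0,4,4,0,0,0,0,0,0,3,3]
Step 16: insert axu at [7, 10, 11] -> counters=[3,0,0,0,0,0,0,5,0,0,5,5,0,0,0,0,0,0,3,3]
Final counters=[3,0,0,0,0,0,0,5,0,0,5,5,0,0,0,0,0,0,3,3] -> 6 nonzero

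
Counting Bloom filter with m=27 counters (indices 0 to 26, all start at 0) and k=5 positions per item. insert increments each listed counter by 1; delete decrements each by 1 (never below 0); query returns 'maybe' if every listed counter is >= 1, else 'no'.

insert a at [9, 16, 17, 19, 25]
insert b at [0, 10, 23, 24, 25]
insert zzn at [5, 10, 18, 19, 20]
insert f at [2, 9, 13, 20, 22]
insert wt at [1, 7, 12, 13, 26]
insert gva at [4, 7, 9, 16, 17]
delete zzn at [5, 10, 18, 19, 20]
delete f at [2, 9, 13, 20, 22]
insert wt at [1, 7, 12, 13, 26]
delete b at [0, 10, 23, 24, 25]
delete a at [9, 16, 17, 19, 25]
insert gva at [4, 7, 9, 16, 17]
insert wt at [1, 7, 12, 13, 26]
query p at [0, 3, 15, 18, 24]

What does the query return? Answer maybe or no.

Step 1: insert a at [9, 16, 17, 19, 25] -> counters=[0,0,0,0,0,0,0,0,0,1,0,0,0,0,0,0,1,1,0,1,0,0,0,0,0,1,0]
Step 2: insert b at [0, 10, 23, 24, 25] -> counters=[1,0,0,0,0,0,0,0,0,1,1,0,0,0,0,0,1,1,0,1,0,0,0,1,1,2,0]
Step 3: insert zzn at [5, 10, 18, 19, 20] -> counters=[1,0,0,0,0,1,0,0,0,1,2,0,0,0,0,0,1,1,1,2,1,0,0,1,1,2,0]
Step 4: insert f at [2, 9, 13, 20, 22] -> counters=[1,0,1,0,0,1,0,0,0,2,2,0,0,1,0,0,1,1,1,2,2,0,1,1,1,2,0]
Step 5: insert wt at [1, 7, 12, 13, 26] -> counters=[1,1,1,0,0,1,0,1,0,2,2,0,1,2,0,0,1,1,1,2,2,0,1,1,1,2,1]
Step 6: insert gva at [4, 7, 9, 16, 17] -> counters=[1,1,1,0,1,1,0,2,0,3,2,0,1,2,0,0,2,2,1,2,2,0,1,1,1,2,1]
Step 7: delete zzn at [5, 10, 18, 19, 20] -> counters=[1,1,1,0,1,0,0,2,0,3,1,0,1,2,0,0,2,2,0,1,1,0,1,1,1,2,1]
Step 8: delete f at [2, 9, 13, 20, 22] -> counters=[1,1,0,0,1,0,0,2,0,2,1,0,1,1,0,0,2,2,0,1,0,0,0,1,1,2,1]
Step 9: insert wt at [1, 7, 12, 13, 26] -> counters=[1,2,0,0,1,0,0,3,0,2,1,0,2,2,0,0,2,2,0,1,0,0,0,1,1,2,2]
Step 10: delete b at [0, 10, 23, 24, 25] -> counters=[0,2,0,0,1,0,0,3,0,2,0,0,2,2,0,0,2,2,0,1,0,0,0,0,0,1,2]
Step 11: delete a at [9, 16, 17, 19, 25] -> counters=[0,2,0,0,1,0,0,3,0,1,0,0,2,2,0,0,1,1,0,0,0,0,0,0,0,0,2]
Step 12: insert gva at [4, 7, 9, 16, 17] -> counters=[0,2,0,0,2,0,0,4,0,2,0,0,2,2,0,0,2,2,0,0,0,0,0,0,0,0,2]
Step 13: insert wt at [1, 7, 12, 13, 26] -> counters=[0,3,0,0,2,0,0,5,0,2,0,0,3,3,0,0,2,2,0,0,0,0,0,0,0,0,3]
Query p: check counters[0]=0 counters[3]=0 counters[15]=0 counters[18]=0 counters[24]=0 -> no

Answer: no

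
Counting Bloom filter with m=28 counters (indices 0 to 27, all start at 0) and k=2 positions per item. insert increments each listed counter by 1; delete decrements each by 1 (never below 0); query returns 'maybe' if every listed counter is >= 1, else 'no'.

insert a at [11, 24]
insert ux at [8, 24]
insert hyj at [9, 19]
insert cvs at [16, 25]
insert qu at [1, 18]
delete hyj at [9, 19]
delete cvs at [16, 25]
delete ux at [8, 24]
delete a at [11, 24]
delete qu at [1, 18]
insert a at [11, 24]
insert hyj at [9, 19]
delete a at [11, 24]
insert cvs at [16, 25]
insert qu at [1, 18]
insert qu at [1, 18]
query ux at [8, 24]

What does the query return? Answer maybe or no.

Step 1: insert a at [11, 24] -> counters=[0,0,0,0,0,0,0,0,0,0,0,1,0,0,0,0,0,0,0,0,0,0,0,0,1,0,0,0]
Step 2: insert ux at [8, 24] -> counters=[0,0,0,0,0,0,0,0,1,0,0,1,0,0,0,0,0,0,0,0,0,0,0,0,2,0,0,0]
Step 3: insert hyj at [9, 19] -> counters=[0,0,0,0,0,0,0,0,1,1,0,1,0,0,0,0,0,0,0,1,0,0,0,0,2,0,0,0]
Step 4: insert cvs at [16, 25] -> counters=[0,0,0,0,0,0,0,0,1,1,0,1,0,0,0,0,1,0,0,1,0,0,0,0,2,1,0,0]
Step 5: insert qu at [1, 18] -> counters=[0,1,0,0,0,0,0,0,1,1,0,1,0,0,0,0,1,0,1,1,0,0,0,0,2,1,0,0]
Step 6: delete hyj at [9, 19] -> counters=[0,1,0,0,0,0,0,0,1,0,0,1,0,0,0,0,1,0,1,0,0,0,0,0,2,1,0,0]
Step 7: delete cvs at [16, 25] -> counters=[0,1,0,0,0,0,0,0,1,0,0,1,0,0,0,0,0,0,1,0,0,0,0,0,2,0,0,0]
Step 8: delete ux at [8, 24] -> counters=[0,1,0,0,0,0,0,0,0,0,0,1,0,0,0,0,0,0,1,0,0,0,0,0,1,0,0,0]
Step 9: delete a at [11, 24] -> counters=[0,1,0,0,0,0,0,0,0,0,0,0,0,0,0,0,0,0,1,0,0,0,0,0,0,0,0,0]
Step 10: delete qu at [1, 18] -> counters=[0,0,0,0,0,0,0,0,0,0,0,0,0,0,0,0,0,0,0,0,0,0,0,0,0,0,0,0]
Step 11: insert a at [11, 24] -> counters=[0,0,0,0,0,0,0,0,0,0,0,1,0,0,0,0,0,0,0,0,0,0,0,0,1,0,0,0]
Step 12: insert hyj at [9, 19] -> counters=[0,0,0,0,0,0,0,0,0,1,0,1,0,0,0,0,0,0,0,1,0,0,0,0,1,0,0,0]
Step 13: delete a at [11, 24] -> counters=[0,0,0,0,0,0,0,0,0,1,0,0,0,0,0,0,0,0,0,1,0,0,0,0,0,0,0,0]
Step 14: insert cvs at [16, 25] -> counters=[0,0,0,0,0,0,0,0,0,1,0,0,0,0,0,0,1,0,0,1,0,0,0,0,0,1,0,0]
Step 15: insert qu at [1, 18] -> counters=[0,1,0,0,0,0,0,0,0,1,0,0,0,0,0,0,1,0,1,1,0,0,0,0,0,1,0,0]
Step 16: insert qu at [1, 18] -> counters=[0,2,0,0,0,0,0,0,0,1,0,0,0,0,0,0,1,0,2,1,0,0,0,0,0,1,0,0]
Query ux: check counters[8]=0 counters[24]=0 -> no

Answer: no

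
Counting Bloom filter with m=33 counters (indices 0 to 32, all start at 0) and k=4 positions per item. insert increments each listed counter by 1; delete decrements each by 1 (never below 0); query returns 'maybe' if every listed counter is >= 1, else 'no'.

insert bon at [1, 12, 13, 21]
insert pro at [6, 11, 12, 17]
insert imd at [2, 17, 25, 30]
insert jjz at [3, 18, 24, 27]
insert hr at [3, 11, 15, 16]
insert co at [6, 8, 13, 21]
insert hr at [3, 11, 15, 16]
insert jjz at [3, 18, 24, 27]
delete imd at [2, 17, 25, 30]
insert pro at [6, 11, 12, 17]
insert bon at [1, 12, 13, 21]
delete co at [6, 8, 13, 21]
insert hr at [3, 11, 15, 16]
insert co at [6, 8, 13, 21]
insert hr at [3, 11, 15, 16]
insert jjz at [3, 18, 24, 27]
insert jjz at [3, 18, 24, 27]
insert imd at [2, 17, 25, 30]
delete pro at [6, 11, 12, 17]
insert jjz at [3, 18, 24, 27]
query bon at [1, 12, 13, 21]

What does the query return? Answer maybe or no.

Step 1: insert bon at [1, 12, 13, 21] -> counters=[0,1,0,0,0,0,0,0,0,0,0,0,1,1,0,0,0,0,0,0,0,1,0,0,0,0,0,0,0,0,0,0,0]
Step 2: insert pro at [6, 11, 12, 17] -> counters=[0,1,0,0,0,0,1,0,0,0,0,1,2,1,0,0,0,1,0,0,0,1,0,0,0,0,0,0,0,0,0,0,0]
Step 3: insert imd at [2, 17, 25, 30] -> counters=[0,1,1,0,0,0,1,0,0,0,0,1,2,1,0,0,0,2,0,0,0,1,0,0,0,1,0,0,0,0,1,0,0]
Step 4: insert jjz at [3, 18, 24, 27] -> counters=[0,1,1,1,0,0,1,0,0,0,0,1,2,1,0,0,0,2,1,0,0,1,0,0,1,1,0,1,0,0,1,0,0]
Step 5: insert hr at [3, 11, 15, 16] -> counters=[0,1,1,2,0,0,1,0,0,0,0,2,2,1,0,1,1,2,1,0,0,1,0,0,1,1,0,1,0,0,1,0,0]
Step 6: insert co at [6, 8, 13, 21] -> counters=[0,1,1,2,0,0,2,0,1,0,0,2,2,2,0,1,1,2,1,0,0,2,0,0,1,1,0,1,0,0,1,0,0]
Step 7: insert hr at [3, 11, 15, 16] -> counters=[0,1,1,3,0,0,2,0,1,0,0,3,2,2,0,2,2,2,1,0,0,2,0,0,1,1,0,1,0,0,1,0,0]
Step 8: insert jjz at [3, 18, 24, 27] -> counters=[0,1,1,4,0,0,2,0,1,0,0,3,2,2,0,2,2,2,2,0,0,2,0,0,2,1,0,2,0,0,1,0,0]
Step 9: delete imd at [2, 17, 25, 30] -> counters=[0,1,0,4,0,0,2,0,1,0,0,3,2,2,0,2,2,1,2,0,0,2,0,0,2,0,0,2,0,0,0,0,0]
Step 10: insert pro at [6, 11, 12, 17] -> counters=[0,1,0,4,0,0,3,0,1,0,0,4,3,2,0,2,2,2,2,0,0,2,0,0,2,0,0,2,0,0,0,0,0]
Step 11: insert bon at [1, 12, 13, 21] -> counters=[0,2,0,4,0,0,3,0,1,0,0,4,4,3,0,2,2,2,2,0,0,3,0,0,2,0,0,2,0,0,0,0,0]
Step 12: delete co at [6, 8, 13, 21] -> counters=[0,2,0,4,0,0,2,0,0,0,0,4,4,2,0,2,2,2,2,0,0,2,0,0,2,0,0,2,0,0,0,0,0]
Step 13: insert hr at [3, 11, 15, 16] -> counters=[0,2,0,5,0,0,2,0,0,0,0,5,4,2,0,3,3,2,2,0,0,2,0,0,2,0,0,2,0,0,0,0,0]
Step 14: insert co at [6, 8, 13, 21] -> counters=[0,2,0,5,0,0,3,0,1,0,0,5,4,3,0,3,3,2,2,0,0,3,0,0,2,0,0,2,0,0,0,0,0]
Step 15: insert hr at [3, 11, 15, 16] -> counters=[0,2,0,6,0,0,3,0,1,0,0,6,4,3,0,4,4,2,2,0,0,3,0,0,2,0,0,2,0,0,0,0,0]
Step 16: insert jjz at [3, 18, 24, 27] -> counters=[0,2,0,7,0,0,3,0,1,0,0,6,4,3,0,4,4,2,3,0,0,3,0,0,3,0,0,3,0,0,0,0,0]
Step 17: insert jjz at [3, 18, 24, 27] -> counters=[0,2,0,8,0,0,3,0,1,0,0,6,4,3,0,4,4,2,4,0,0,3,0,0,4,0,0,4,0,0,0,0,0]
Step 18: insert imd at [2, 17, 25, 30] -> counters=[0,2,1,8,0,0,3,0,1,0,0,6,4,3,0,4,4,3,4,0,0,3,0,0,4,1,0,4,0,0,1,0,0]
Step 19: delete pro at [6, 11, 12, 17] -> counters=[0,2,1,8,0,0,2,0,1,0,0,5,3,3,0,4,4,2,4,0,0,3,0,0,4,1,0,4,0,0,1,0,0]
Step 20: insert jjz at [3, 18, 24, 27] -> counters=[0,2,1,9,0,0,2,0,1,0,0,5,3,3,0,4,4,2,5,0,0,3,0,0,5,1,0,5,0,0,1,0,0]
Query bon: check counters[1]=2 counters[12]=3 counters[13]=3 counters[21]=3 -> maybe

Answer: maybe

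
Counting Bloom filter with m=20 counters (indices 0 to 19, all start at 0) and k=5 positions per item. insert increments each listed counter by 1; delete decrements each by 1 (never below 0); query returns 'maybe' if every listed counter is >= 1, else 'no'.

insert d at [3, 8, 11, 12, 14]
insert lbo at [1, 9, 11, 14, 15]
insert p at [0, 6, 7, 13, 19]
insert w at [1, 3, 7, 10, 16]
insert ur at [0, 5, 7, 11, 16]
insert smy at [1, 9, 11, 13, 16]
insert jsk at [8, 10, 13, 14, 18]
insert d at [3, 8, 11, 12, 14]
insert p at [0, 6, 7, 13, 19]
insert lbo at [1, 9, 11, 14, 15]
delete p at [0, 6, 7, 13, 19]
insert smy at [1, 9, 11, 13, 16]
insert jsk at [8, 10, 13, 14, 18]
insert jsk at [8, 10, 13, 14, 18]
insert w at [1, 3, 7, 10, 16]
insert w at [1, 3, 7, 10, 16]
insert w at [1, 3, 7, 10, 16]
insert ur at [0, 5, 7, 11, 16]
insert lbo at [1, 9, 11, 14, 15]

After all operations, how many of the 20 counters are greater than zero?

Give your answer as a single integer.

Step 1: insert d at [3, 8, 11, 12, 14] -> counters=[0,0,0,1,0,0,0,0,1,0,0,1,1,0,1,0,0,0,0,0]
Step 2: insert lbo at [1, 9, 11, 14, 15] -> counters=[0,1,0,1,0,0,0,0,1,1,0,2,1,0,2,1,0,0,0,0]
Step 3: insert p at [0, 6, 7, 13, 19] -> counters=[1,1,0,1,0,0,1,1,1,1,0,2,1,1,2,1,0,0,0,1]
Step 4: insert w at [1, 3, 7, 10, 16] -> counters=[1,2,0,2,0,0,1,2,1,1,1,2,1,1,2,1,1,0,0,1]
Step 5: insert ur at [0, 5, 7, 11, 16] -> counters=[2,2,0,2,0,1,1,3,1,1,1,3,1,1,2,1,2,0,0,1]
Step 6: insert smy at [1, 9, 11, 13, 16] -> counters=[2,3,0,2,0,1,1,3,1,2,1,4,1,2,2,1,3,0,0,1]
Step 7: insert jsk at [8, 10, 13, 14, 18] -> counters=[2,3,0,2,0,1,1,3,2,2,2,4,1,3,3,1,3,0,1,1]
Step 8: insert d at [3, 8, 11, 12, 14] -> counters=[2,3,0,3,0,1,1,3,3,2,2,5,2,3,4,1,3,0,1,1]
Step 9: insert p at [0, 6, 7, 13, 19] -> counters=[3,3,0,3,0,1,2,4,3,2,2,5,2,4,4,1,3,0,1,2]
Step 10: insert lbo at [1, 9, 11, 14, 15] -> counters=[3,4,0,3,0,1,2,4,3,3,2,6,2,4,5,2,3,0,1,2]
Step 11: delete p at [0, 6, 7, 13, 19] -> counters=[2,4,0,3,0,1,1,3,3,3,2,6,2,3,5,2,3,0,1,1]
Step 12: insert smy at [1, 9, 11, 13, 16] -> counters=[2,5,0,3,0,1,1,3,3,4,2,7,2,4,5,2,4,0,1,1]
Step 13: insert jsk at [8, 10, 13, 14, 18] -> counters=[2,5,0,3,0,1,1,3,4,4,3,7,2,5,6,2,4,0,2,1]
Step 14: insert jsk at [8, 10, 13, 14, 18] -> counters=[2,5,0,3,0,1,1,3,5,4,4,7,2,6,7,2,4,0,3,1]
Step 15: insert w at [1, 3, 7, 10, 16] -> counters=[2,6,0,4,0,1,1,4,5,4,5,7,2,6,7,2,5,0,3,1]
Step 16: insert w at [1, 3, 7, 10, 16] -> counters=[2,7,0,5,0,1,1,5,5,4,6,7,2,6,7,2,6,0,3,1]
Step 17: insert w at [1, 3, 7, 10, 16] -> counters=[2,8,0,6,0,1,1,6,5,4,7,7,2,6,7,2,7,0,3,1]
Step 18: insert ur at [0, 5, 7, 11, 16] -> counters=[3,8,0,6,0,2,1,7,5,4,7,8,2,6,7,2,8,0,3,1]
Step 19: insert lbo at [1, 9, 11, 14, 15] -> counters=[3,9,0,6,0,2,1,7,5,5,7,9,2,6,8,3,8,0,3,1]
Final counters=[3,9,0,6,0,2,1,7,5,5,7,9,2,6,8,3,8,0,3,1] -> 17 nonzero

Answer: 17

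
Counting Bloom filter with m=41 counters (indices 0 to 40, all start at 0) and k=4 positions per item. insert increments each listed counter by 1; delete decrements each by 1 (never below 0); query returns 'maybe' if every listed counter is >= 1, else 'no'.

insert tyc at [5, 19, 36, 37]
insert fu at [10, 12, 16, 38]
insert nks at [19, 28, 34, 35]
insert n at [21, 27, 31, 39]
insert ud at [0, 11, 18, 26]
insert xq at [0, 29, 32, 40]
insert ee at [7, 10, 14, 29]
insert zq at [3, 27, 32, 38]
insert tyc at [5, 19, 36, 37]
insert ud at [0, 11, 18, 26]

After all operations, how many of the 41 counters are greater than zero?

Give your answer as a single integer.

Step 1: insert tyc at [5, 19, 36, 37] -> counters=[0,0,0,0,0,1,0,0,0,0,0,0,0,0,0,0,0,0,0,1,0,0,0,0,0,0,0,0,0,0,0,0,0,0,0,0,1,1,0,0,0]
Step 2: insert fu at [10, 12, 16, 38] -> counters=[0,0,0,0,0,1,0,0,0,0,1,0,1,0,0,0,1,0,0,1,0,0,0,0,0,0,0,0,0,0,0,0,0,0,0,0,1,1,1,0,0]
Step 3: insert nks at [19, 28, 34, 35] -> counters=[0,0,0,0,0,1,0,0,0,0,1,0,1,0,0,0,1,0,0,2,0,0,0,0,0,0,0,0,1,0,0,0,0,0,1,1,1,1,1,0,0]
Step 4: insert n at [21, 27, 31, 39] -> counters=[0,0,0,0,0,1,0,0,0,0,1,0,1,0,0,0,1,0,0,2,0,1,0,0,0,0,0,1,1,0,0,1,0,0,1,1,1,1,1,1,0]
Step 5: insert ud at [0, 11, 18, 26] -> counters=[1,0,0,0,0,1,0,0,0,0,1,1,1,0,0,0,1,0,1,2,0,1,0,0,0,0,1,1,1,0,0,1,0,0,1,1,1,1,1,1,0]
Step 6: insert xq at [0, 29, 32, 40] -> counters=[2,0,0,0,0,1,0,0,0,0,1,1,1,0,0,0,1,0,1,2,0,1,0,0,0,0,1,1,1,1,0,1,1,0,1,1,1,1,1,1,1]
Step 7: insert ee at [7, 10, 14, 29] -> counters=[2,0,0,0,0,1,0,1,0,0,2,1,1,0,1,0,1,0,1,2,0,1,0,0,0,0,1,1,1,2,0,1,1,0,1,1,1,1,1,1,1]
Step 8: insert zq at [3, 27, 32, 38] -> counters=[2,0,0,1,0,1,0,1,0,0,2,1,1,0,1,0,1,0,1,2,0,1,0,0,0,0,1,2,1,2,0,1,2,0,1,1,1,1,2,1,1]
Step 9: insert tyc at [5, 19, 36, 37] -> counters=[2,0,0,1,0,2,0,1,0,0,2,1,1,0,1,0,1,0,1,3,0,1,0,0,0,0,1,2,1,2,0,1,2,0,1,1,2,2,2,1,1]
Step 10: insert ud at [0, 11, 18, 26] -> counters=[3,0,0,1,0,2,0,1,0,0,2,2,1,0,1,0,1,0,2,3,0,1,0,0,0,0,2,2,1,2,0,1,2,0,1,1,2,2,2,1,1]
Final counters=[3,0,0,1,0,2,0,1,0,0,2,2,1,0,1,0,1,0,2,3,0,1,0,0,0,0,2,2,1,2,0,1,2,0,1,1,2,2,2,1,1] -> 25 nonzero

Answer: 25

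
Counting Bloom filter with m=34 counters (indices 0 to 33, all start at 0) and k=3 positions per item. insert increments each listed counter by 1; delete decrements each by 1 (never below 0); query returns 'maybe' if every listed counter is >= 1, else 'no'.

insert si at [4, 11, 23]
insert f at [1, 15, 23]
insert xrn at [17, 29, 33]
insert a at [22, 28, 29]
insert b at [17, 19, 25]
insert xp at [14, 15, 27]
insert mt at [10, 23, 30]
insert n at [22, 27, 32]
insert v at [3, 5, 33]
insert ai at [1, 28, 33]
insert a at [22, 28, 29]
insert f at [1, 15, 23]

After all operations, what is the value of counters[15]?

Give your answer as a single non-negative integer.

Step 1: insert si at [4, 11, 23] -> counters=[0,0,0,0,1,0,0,0,0,0,0,1,0,0,0,0,0,0,0,0,0,0,0,1,0,0,0,0,0,0,0,0,0,0]
Step 2: insert f at [1, 15, 23] -> counters=[0,1,0,0,1,0,0,0,0,0,0,1,0,0,0,1,0,0,0,0,0,0,0,2,0,0,0,0,0,0,0,0,0,0]
Step 3: insert xrn at [17, 29, 33] -> counters=[0,1,0,0,1,0,0,0,0,0,0,1,0,0,0,1,0,1,0,0,0,0,0,2,0,0,0,0,0,1,0,0,0,1]
Step 4: insert a at [22, 28, 29] -> counters=[0,1,0,0,1,0,0,0,0,0,0,1,0,0,0,1,0,1,0,0,0,0,1,2,0,0,0,0,1,2,0,0,0,1]
Step 5: insert b at [17, 19, 25] -> counters=[0,1,0,0,1,0,0,0,0,0,0,1,0,0,0,1,0,2,0,1,0,0,1,2,0,1,0,0,1,2,0,0,0,1]
Step 6: insert xp at [14, 15, 27] -> counters=[0,1,0,0,1,0,0,0,0,0,0,1,0,0,1,2,0,2,0,1,0,0,1,2,0,1,0,1,1,2,0,0,0,1]
Step 7: insert mt at [10, 23, 30] -> counters=[0,1,0,0,1,0,0,0,0,0,1,1,0,0,1,2,0,2,0,1,0,0,1,3,0,1,0,1,1,2,1,0,0,1]
Step 8: insert n at [22, 27, 32] -> counters=[0,1,0,0,1,0,0,0,0,0,1,1,0,0,1,2,0,2,0,1,0,0,2,3,0,1,0,2,1,2,1,0,1,1]
Step 9: insert v at [3, 5, 33] -> counters=[0,1,0,1,1,1,0,0,0,0,1,1,0,0,1,2,0,2,0,1,0,0,2,3,0,1,0,2,1,2,1,0,1,2]
Step 10: insert ai at [1, 28, 33] -> counters=[0,2,0,1,1,1,0,0,0,0,1,1,0,0,1,2,0,2,0,1,0,0,2,3,0,1,0,2,2,2,1,0,1,3]
Step 11: insert a at [22, 28, 29] -> counters=[0,2,0,1,1,1,0,0,0,0,1,1,0,0,1,2,0,2,0,1,0,0,3,3,0,1,0,2,3,3,1,0,1,3]
Step 12: insert f at [1, 15, 23] -> counters=[0,3,0,1,1,1,0,0,0,0,1,1,0,0,1,3,0,2,0,1,0,0,3,4,0,1,0,2,3,3,1,0,1,3]
Final counters=[0,3,0,1,1,1,0,0,0,0,1,1,0,0,1,3,0,2,0,1,0,0,3,4,0,1,0,2,3,3,1,0,1,3] -> counters[15]=3

Answer: 3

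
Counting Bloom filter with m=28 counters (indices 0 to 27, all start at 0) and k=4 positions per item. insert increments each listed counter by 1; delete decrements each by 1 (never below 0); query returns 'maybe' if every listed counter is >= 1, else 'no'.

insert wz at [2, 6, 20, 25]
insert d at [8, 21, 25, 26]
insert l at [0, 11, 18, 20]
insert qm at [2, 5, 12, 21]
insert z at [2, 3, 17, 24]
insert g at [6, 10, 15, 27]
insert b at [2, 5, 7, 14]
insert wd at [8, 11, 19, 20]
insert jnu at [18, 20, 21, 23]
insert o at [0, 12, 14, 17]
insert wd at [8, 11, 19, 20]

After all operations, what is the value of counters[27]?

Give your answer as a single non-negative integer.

Step 1: insert wz at [2, 6, 20, 25] -> counters=[0,0,1,0,0,0,1,0,0,0,0,0,0,0,0,0,0,0,0,0,1,0,0,0,0,1,0,0]
Step 2: insert d at [8, 21, 25, 26] -> counters=[0,0,1,0,0,0,1,0,1,0,0,0,0,0,0,0,0,0,0,0,1,1,0,0,0,2,1,0]
Step 3: insert l at [0, 11, 18, 20] -> counters=[1,0,1,0,0,0,1,0,1,0,0,1,0,0,0,0,0,0,1,0,2,1,0,0,0,2,1,0]
Step 4: insert qm at [2, 5, 12, 21] -> counters=[1,0,2,0,0,1,1,0,1,0,0,1,1,0,0,0,0,0,1,0,2,2,0,0,0,2,1,0]
Step 5: insert z at [2, 3, 17, 24] -> counters=[1,0,3,1,0,1,1,0,1,0,0,1,1,0,0,0,0,1,1,0,2,2,0,0,1,2,1,0]
Step 6: insert g at [6, 10, 15, 27] -> counters=[1,0,3,1,0,1,2,0,1,0,1,1,1,0,0,1,0,1,1,0,2,2,0,0,1,2,1,1]
Step 7: insert b at [2, 5, 7, 14] -> counters=[1,0,4,1,0,2,2,1,1,0,1,1,1,0,1,1,0,1,1,0,2,2,0,0,1,2,1,1]
Step 8: insert wd at [8, 11, 19, 20] -> counters=[1,0,4,1,0,2,2,1,2,0,1,2,1,0,1,1,0,1,1,1,3,2,0,0,1,2,1,1]
Step 9: insert jnu at [18, 20, 21, 23] -> counters=[1,0,4,1,0,2,2,1,2,0,1,2,1,0,1,1,0,1,2,1,4,3,0,1,1,2,1,1]
Step 10: insert o at [0, 12, 14, 17] -> counters=[2,0,4,1,0,2,2,1,2,0,1,2,2,0,2,1,0,2,2,1,4,3,0,1,1,2,1,1]
Step 11: insert wd at [8, 11, 19, 20] -> counters=[2,0,4,1,0,2,2,1,3,0,1,3,2,0,2,1,0,2,2,2,5,3,0,1,1,2,1,1]
Final counters=[2,0,4,1,0,2,2,1,3,0,1,3,2,0,2,1,0,2,2,2,5,3,0,1,1,2,1,1] -> counters[27]=1

Answer: 1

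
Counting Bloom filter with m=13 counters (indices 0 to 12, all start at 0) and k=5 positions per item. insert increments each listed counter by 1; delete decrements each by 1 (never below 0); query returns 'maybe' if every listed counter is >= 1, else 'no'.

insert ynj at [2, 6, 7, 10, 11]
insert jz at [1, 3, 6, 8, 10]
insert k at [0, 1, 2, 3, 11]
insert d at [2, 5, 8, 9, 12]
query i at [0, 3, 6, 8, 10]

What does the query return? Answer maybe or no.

Answer: maybe

Derivation:
Step 1: insert ynj at [2, 6, 7, 10, 11] -> counters=[0,0,1,0,0,0,1,1,0,0,1,1,0]
Step 2: insert jz at [1, 3, 6, 8, 10] -> counters=[0,1,1,1,0,0,2,1,1,0,2,1,0]
Step 3: insert k at [0, 1, 2, 3, 11] -> counters=[1,2,2,2,0,0,2,1,1,0,2,2,0]
Step 4: insert d at [2, 5, 8, 9, 12] -> counters=[1,2,3,2,0,1,2,1,2,1,2,2,1]
Query i: check counters[0]=1 counters[3]=2 counters[6]=2 counters[8]=2 counters[10]=2 -> maybe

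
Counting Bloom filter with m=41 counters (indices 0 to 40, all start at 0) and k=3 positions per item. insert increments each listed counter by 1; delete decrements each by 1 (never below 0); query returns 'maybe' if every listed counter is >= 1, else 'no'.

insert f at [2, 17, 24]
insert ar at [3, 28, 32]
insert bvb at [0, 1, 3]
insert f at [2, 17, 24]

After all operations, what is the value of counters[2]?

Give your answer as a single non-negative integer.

Step 1: insert f at [2, 17, 24] -> counters=[0,0,1,0,0,0,0,0,0,0,0,0,0,0,0,0,0,1,0,0,0,0,0,0,1,0,0,0,0,0,0,0,0,0,0,0,0,0,0,0,0]
Step 2: insert ar at [3, 28, 32] -> counters=[0,0,1,1,0,0,0,0,0,0,0,0,0,0,0,0,0,1,0,0,0,0,0,0,1,0,0,0,1,0,0,0,1,0,0,0,0,0,0,0,0]
Step 3: insert bvb at [0, 1, 3] -> counters=[1,1,1,2,0,0,0,0,0,0,0,0,0,0,0,0,0,1,0,0,0,0,0,0,1,0,0,0,1,0,0,0,1,0,0,0,0,0,0,0,0]
Step 4: insert f at [2, 17, 24] -> counters=[1,1,2,2,0,0,0,0,0,0,0,0,0,0,0,0,0,2,0,0,0,0,0,0,2,0,0,0,1,0,0,0,1,0,0,0,0,0,0,0,0]
Final counters=[1,1,2,2,0,0,0,0,0,0,0,0,0,0,0,0,0,2,0,0,0,0,0,0,2,0,0,0,1,0,0,0,1,0,0,0,0,0,0,0,0] -> counters[2]=2

Answer: 2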